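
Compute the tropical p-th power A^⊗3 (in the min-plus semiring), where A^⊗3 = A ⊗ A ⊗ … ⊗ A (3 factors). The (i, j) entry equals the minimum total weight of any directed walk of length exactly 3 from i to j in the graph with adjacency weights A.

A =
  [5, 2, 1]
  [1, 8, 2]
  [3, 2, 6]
A^⊗3 =
  [4, 5, 4]
  [4, 4, 5]
  [6, 5, 4]

Each entry (A^⊗3)_ij equals the minimum over all length-3 walks i = v_0 → v_1 → … → v_3 = j of Σ_t A[v_t][v_{t+1}]. For example, for (i, j) = (0, 2) we minimise over 9 possible intermediate vertex sequences; the minimum is 4, attained along the walk 0 → 1 → 0 → 2.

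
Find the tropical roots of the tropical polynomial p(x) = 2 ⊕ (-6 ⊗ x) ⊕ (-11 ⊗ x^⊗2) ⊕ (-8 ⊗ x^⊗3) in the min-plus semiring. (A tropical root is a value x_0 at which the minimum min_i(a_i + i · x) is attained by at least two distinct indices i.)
Roots: {-3, 5, 8}

Each tropical root is a break point of the lower envelope of the lines y = a_i + i · x (there are 4 lines, with slopes 0, 1, ..., 3). Only the lines that attain the minimum somewhere contribute to roots; other lines are dominated. Here the surviving (envelope) indices are i = 3, i = 2, i = 1, i = 0.
Intersections between consecutive envelope lines give the roots: for adjacent envelope indices i < j the intersection is x = (a_i − a_j) / (j − i). Reading off the sorted break points: {-3, 5, 8}.
Verification: at each break x_0, at least two indices attain the minimum of min_i(a_i + i · x_0).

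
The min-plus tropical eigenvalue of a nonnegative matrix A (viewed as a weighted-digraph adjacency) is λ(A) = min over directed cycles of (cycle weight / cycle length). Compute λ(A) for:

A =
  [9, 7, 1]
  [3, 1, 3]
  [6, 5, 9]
λ(A) = 1

Enumerate directed cycles and compute their means (weight / length). Sample:
  cycle 0 → 0: weight = 9, length = 1, mean = 9/1 ≈ 9.000
  cycle 1 → 1: weight = 1, length = 1, mean = 1/1 ≈ 1.000
  cycle 2 → 2: weight = 9, length = 1, mean = 9/1 ≈ 9.000
  cycle 0 → 1 → 0: weight = 10, length = 2, mean = 10/2 ≈ 5.000
  cycle 0 → 2 → 0: weight = 7, length = 2, mean = 7/2 ≈ 3.500
  cycle 1 → 0 → 1: weight = 10, length = 2, mean = 10/2 ≈ 5.000
Minimum mean = 1.000, attained e.g. along the cycle 1 → 1 with weight 1 and length 1. So λ(A) = 1/1 = 1.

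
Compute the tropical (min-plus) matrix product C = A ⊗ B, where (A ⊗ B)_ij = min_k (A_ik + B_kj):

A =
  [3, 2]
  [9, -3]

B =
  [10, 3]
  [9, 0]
A ⊗ B =
  [11, 2]
  [6, -3]

Apply the min-plus product entry-by-entry:
  C[0][0] = min over k of (A[0][0] + B[0][0] = 3 + 10 = 13, A[0][1] + B[1][0] = 2 + 9 = 11) = 11 (attained at k = 1)
  C[0][1] = min over k of (A[0][0] + B[0][1] = 3 + 3 = 6, A[0][1] + B[1][1] = 2 + 0 = 2) = 2 (attained at k = 1)
  C[1][0] = min over k of (A[1][0] + B[0][0] = 9 + 10 = 19, A[1][1] + B[1][0] = -3 + 9 = 6) = 6 (attained at k = 1)
  C[1][1] = min over k of (A[1][0] + B[0][1] = 9 + 3 = 12, A[1][1] + B[1][1] = -3 + 0 = -3) = -3 (attained at k = 1)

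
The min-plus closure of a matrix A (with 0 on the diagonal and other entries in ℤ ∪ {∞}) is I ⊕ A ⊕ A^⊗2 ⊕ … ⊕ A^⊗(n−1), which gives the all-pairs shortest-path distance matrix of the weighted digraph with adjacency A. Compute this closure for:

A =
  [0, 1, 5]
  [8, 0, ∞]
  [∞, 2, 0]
Closure =
  [0, 1, 5]
  [8, 0, 13]
  [10, 2, 0]

This is the Floyd-Warshall all-pairs shortest-path computation. For each intermediate vertex k = 0, 1, …, 2, update dist[i][j] ← min(dist[i][j], dist[i][k] + dist[k][j]). The final matrix gives, for each (i, j), the minimum total weight of any directed path from i to j (possibly empty when i = j).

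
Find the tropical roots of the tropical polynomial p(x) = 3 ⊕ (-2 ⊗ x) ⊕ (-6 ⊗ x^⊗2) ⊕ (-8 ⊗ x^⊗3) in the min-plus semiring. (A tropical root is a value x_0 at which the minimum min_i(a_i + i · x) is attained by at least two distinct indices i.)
Roots: {2, 4, 5}

Each tropical root is a break point of the lower envelope of the lines y = a_i + i · x (there are 4 lines, with slopes 0, 1, ..., 3). Only the lines that attain the minimum somewhere contribute to roots; other lines are dominated. Here the surviving (envelope) indices are i = 3, i = 2, i = 1, i = 0.
Intersections between consecutive envelope lines give the roots: for adjacent envelope indices i < j the intersection is x = (a_i − a_j) / (j − i). Reading off the sorted break points: {2, 4, 5}.
Verification: at each break x_0, at least two indices attain the minimum of min_i(a_i + i · x_0).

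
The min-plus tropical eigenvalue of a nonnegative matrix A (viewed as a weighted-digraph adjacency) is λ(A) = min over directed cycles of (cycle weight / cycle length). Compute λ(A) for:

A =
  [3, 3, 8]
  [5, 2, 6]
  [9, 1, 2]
λ(A) = 2

Enumerate directed cycles and compute their means (weight / length). Sample:
  cycle 0 → 0: weight = 3, length = 1, mean = 3/1 ≈ 3.000
  cycle 1 → 1: weight = 2, length = 1, mean = 2/1 ≈ 2.000
  cycle 2 → 2: weight = 2, length = 1, mean = 2/1 ≈ 2.000
  cycle 0 → 1 → 0: weight = 8, length = 2, mean = 8/2 ≈ 4.000
  cycle 0 → 2 → 0: weight = 17, length = 2, mean = 17/2 ≈ 8.500
  cycle 1 → 0 → 1: weight = 8, length = 2, mean = 8/2 ≈ 4.000
Minimum mean = 2.000, attained e.g. along the cycle 1 → 1 with weight 2 and length 1. So λ(A) = 2/1 = 2.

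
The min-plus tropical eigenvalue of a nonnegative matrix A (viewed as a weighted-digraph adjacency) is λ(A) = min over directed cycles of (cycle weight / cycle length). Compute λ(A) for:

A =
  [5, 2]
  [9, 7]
λ(A) = 5

Enumerate directed cycles and compute their means (weight / length). Sample:
  cycle 0 → 0: weight = 5, length = 1, mean = 5/1 ≈ 5.000
  cycle 1 → 1: weight = 7, length = 1, mean = 7/1 ≈ 7.000
  cycle 0 → 1 → 0: weight = 11, length = 2, mean = 11/2 ≈ 5.500
  cycle 1 → 0 → 1: weight = 11, length = 2, mean = 11/2 ≈ 5.500
Minimum mean = 5.000, attained e.g. along the cycle 0 → 0 with weight 5 and length 1. So λ(A) = 5/1 = 5.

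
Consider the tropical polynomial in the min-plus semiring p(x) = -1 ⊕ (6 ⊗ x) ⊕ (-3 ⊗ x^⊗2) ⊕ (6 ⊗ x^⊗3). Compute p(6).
p(6) = -1

A tropical monomial a ⊗ x^⊗i evaluates to a + i · x. Evaluating each term at x = 6:
  Term 0 contributes -1 + 0 · 6 = -1
  Term 1 contributes 6 + 1 · 6 = 12
  Term 2 contributes -3 + 2 · 6 = 9
  Term 3 contributes 6 + 3 · 6 = 24
p(6) = ⊕ of these = min[-1, 12, 9, 24] = -1.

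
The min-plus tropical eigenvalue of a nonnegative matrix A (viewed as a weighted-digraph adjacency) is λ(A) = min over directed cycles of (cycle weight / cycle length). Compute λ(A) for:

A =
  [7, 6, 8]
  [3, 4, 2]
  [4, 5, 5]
λ(A) = 7/2

Enumerate directed cycles and compute their means (weight / length). Sample:
  cycle 0 → 0: weight = 7, length = 1, mean = 7/1 ≈ 7.000
  cycle 1 → 1: weight = 4, length = 1, mean = 4/1 ≈ 4.000
  cycle 2 → 2: weight = 5, length = 1, mean = 5/1 ≈ 5.000
  cycle 0 → 1 → 0: weight = 9, length = 2, mean = 9/2 ≈ 4.500
  cycle 0 → 2 → 0: weight = 12, length = 2, mean = 12/2 ≈ 6.000
  cycle 1 → 0 → 1: weight = 9, length = 2, mean = 9/2 ≈ 4.500
Minimum mean = 3.500, attained e.g. along the cycle 1 → 2 → 1 with weight 7 and length 2. So λ(A) = 7/2 = 7/2.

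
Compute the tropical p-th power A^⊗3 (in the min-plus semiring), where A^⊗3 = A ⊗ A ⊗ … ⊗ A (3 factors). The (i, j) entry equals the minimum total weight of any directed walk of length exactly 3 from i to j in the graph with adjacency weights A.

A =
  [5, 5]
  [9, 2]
A^⊗3 =
  [15, 9]
  [13, 6]

Each entry (A^⊗3)_ij equals the minimum over all length-3 walks i = v_0 → v_1 → … → v_3 = j of Σ_t A[v_t][v_{t+1}]. For example, for (i, j) = (0, 1) we minimise over 4 possible intermediate vertex sequences; the minimum is 9, attained along the walk 0 → 1 → 1 → 1.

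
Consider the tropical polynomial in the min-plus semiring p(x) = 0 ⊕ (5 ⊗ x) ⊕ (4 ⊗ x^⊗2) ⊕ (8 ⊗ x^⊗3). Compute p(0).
p(0) = 0

A tropical monomial a ⊗ x^⊗i evaluates to a + i · x. Evaluating each term at x = 0:
  Term 0 contributes 0 + 0 · 0 = 0
  Term 1 contributes 5 + 1 · 0 = 5
  Term 2 contributes 4 + 2 · 0 = 4
  Term 3 contributes 8 + 3 · 0 = 8
p(0) = ⊕ of these = min[0, 5, 4, 8] = 0.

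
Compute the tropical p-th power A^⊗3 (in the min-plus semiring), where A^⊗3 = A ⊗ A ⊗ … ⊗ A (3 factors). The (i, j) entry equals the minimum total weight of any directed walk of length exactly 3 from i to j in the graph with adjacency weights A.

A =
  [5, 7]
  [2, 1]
A^⊗3 =
  [10, 9]
  [4, 3]

Each entry (A^⊗3)_ij equals the minimum over all length-3 walks i = v_0 → v_1 → … → v_3 = j of Σ_t A[v_t][v_{t+1}]. For example, for (i, j) = (0, 1) we minimise over 4 possible intermediate vertex sequences; the minimum is 9, attained along the walk 0 → 1 → 1 → 1.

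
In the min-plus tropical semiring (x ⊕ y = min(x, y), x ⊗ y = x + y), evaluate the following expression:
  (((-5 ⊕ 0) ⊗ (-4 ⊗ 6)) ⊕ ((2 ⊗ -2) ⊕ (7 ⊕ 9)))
(((-5 ⊕ 0) ⊗ (-4 ⊗ 6)) ⊕ ((2 ⊗ -2) ⊕ (7 ⊕ 9))) = -3

Expand innermost to outermost. Recall ⊕ takes the minimum of its arguments and ⊗ takes their sum. Working out the expression (((-5 ⊕ 0) ⊗ (-4 ⊗ 6)) ⊕ ((2 ⊗ -2) ⊕ (7 ⊕ 9))) gives -3.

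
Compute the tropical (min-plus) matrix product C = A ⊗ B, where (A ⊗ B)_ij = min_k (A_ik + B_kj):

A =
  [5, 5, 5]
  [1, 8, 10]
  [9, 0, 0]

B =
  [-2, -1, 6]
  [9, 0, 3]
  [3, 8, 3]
A ⊗ B =
  [3, 4, 8]
  [-1, 0, 7]
  [3, 0, 3]

Apply the min-plus product entry-by-entry:
  C[0][0] = min over k of (A[0][0] + B[0][0] = 5 + -2 = 3, A[0][1] + B[1][0] = 5 + 9 = 14, A[0][2] + B[2][0] = 5 + 3 = 8) = 3 (attained at k = 0)
  C[0][1] = min over k of (A[0][0] + B[0][1] = 5 + -1 = 4, A[0][1] + B[1][1] = 5 + 0 = 5, A[0][2] + B[2][1] = 5 + 8 = 13) = 4 (attained at k = 0)
  C[0][2] = min over k of (A[0][0] + B[0][2] = 5 + 6 = 11, A[0][1] + B[1][2] = 5 + 3 = 8, A[0][2] + B[2][2] = 5 + 3 = 8) = 8 (attained at k = 1)
  C[1][0] = min over k of (A[1][0] + B[0][0] = 1 + -2 = -1, A[1][1] + B[1][0] = 8 + 9 = 17, A[1][2] + B[2][0] = 10 + 3 = 13) = -1 (attained at k = 0)
  C[1][1] = min over k of (A[1][0] + B[0][1] = 1 + -1 = 0, A[1][1] + B[1][1] = 8 + 0 = 8, A[1][2] + B[2][1] = 10 + 8 = 18) = 0 (attained at k = 0)
  C[1][2] = min over k of (A[1][0] + B[0][2] = 1 + 6 = 7, A[1][1] + B[1][2] = 8 + 3 = 11, A[1][2] + B[2][2] = 10 + 3 = 13) = 7 (attained at k = 0)
  C[2][0] = min over k of (A[2][0] + B[0][0] = 9 + -2 = 7, A[2][1] + B[1][0] = 0 + 9 = 9, A[2][2] + B[2][0] = 0 + 3 = 3) = 3 (attained at k = 2)
  C[2][1] = min over k of (A[2][0] + B[0][1] = 9 + -1 = 8, A[2][1] + B[1][1] = 0 + 0 = 0, A[2][2] + B[2][1] = 0 + 8 = 8) = 0 (attained at k = 1)
  C[2][2] = min over k of (A[2][0] + B[0][2] = 9 + 6 = 15, A[2][1] + B[1][2] = 0 + 3 = 3, A[2][2] + B[2][2] = 0 + 3 = 3) = 3 (attained at k = 1)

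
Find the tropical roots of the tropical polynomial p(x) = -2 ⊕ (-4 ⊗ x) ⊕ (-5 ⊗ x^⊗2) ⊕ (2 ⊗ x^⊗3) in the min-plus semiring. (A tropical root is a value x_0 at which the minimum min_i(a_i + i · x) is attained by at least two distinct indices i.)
Roots: {-7, 1, 2}

Each tropical root is a break point of the lower envelope of the lines y = a_i + i · x (there are 4 lines, with slopes 0, 1, ..., 3). Only the lines that attain the minimum somewhere contribute to roots; other lines are dominated. Here the surviving (envelope) indices are i = 3, i = 2, i = 1, i = 0.
Intersections between consecutive envelope lines give the roots: for adjacent envelope indices i < j the intersection is x = (a_i − a_j) / (j − i). Reading off the sorted break points: {-7, 1, 2}.
Verification: at each break x_0, at least two indices attain the minimum of min_i(a_i + i · x_0).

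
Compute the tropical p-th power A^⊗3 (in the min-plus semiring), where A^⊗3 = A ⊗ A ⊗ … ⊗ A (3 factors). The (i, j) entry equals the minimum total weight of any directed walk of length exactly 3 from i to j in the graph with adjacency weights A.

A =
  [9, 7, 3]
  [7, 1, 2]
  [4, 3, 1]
A^⊗3 =
  [8, 7, 5]
  [7, 3, 4]
  [6, 5, 3]

Each entry (A^⊗3)_ij equals the minimum over all length-3 walks i = v_0 → v_1 → … → v_3 = j of Σ_t A[v_t][v_{t+1}]. For example, for (i, j) = (0, 2) we minimise over 9 possible intermediate vertex sequences; the minimum is 5, attained along the walk 0 → 2 → 2 → 2.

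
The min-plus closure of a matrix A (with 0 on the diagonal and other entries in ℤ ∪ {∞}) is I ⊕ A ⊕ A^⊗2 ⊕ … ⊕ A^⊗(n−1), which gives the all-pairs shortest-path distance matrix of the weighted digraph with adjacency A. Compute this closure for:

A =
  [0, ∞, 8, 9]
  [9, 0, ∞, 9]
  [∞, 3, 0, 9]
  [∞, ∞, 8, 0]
Closure =
  [0, 11, 8, 9]
  [9, 0, 17, 9]
  [12, 3, 0, 9]
  [20, 11, 8, 0]

This is the Floyd-Warshall all-pairs shortest-path computation. For each intermediate vertex k = 0, 1, …, 3, update dist[i][j] ← min(dist[i][j], dist[i][k] + dist[k][j]). The final matrix gives, for each (i, j), the minimum total weight of any directed path from i to j (possibly empty when i = j).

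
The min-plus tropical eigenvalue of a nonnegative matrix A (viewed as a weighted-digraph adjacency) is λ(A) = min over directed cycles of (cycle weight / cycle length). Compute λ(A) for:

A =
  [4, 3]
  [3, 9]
λ(A) = 3

Enumerate directed cycles and compute their means (weight / length). Sample:
  cycle 0 → 0: weight = 4, length = 1, mean = 4/1 ≈ 4.000
  cycle 1 → 1: weight = 9, length = 1, mean = 9/1 ≈ 9.000
  cycle 0 → 1 → 0: weight = 6, length = 2, mean = 6/2 ≈ 3.000
  cycle 1 → 0 → 1: weight = 6, length = 2, mean = 6/2 ≈ 3.000
Minimum mean = 3.000, attained e.g. along the cycle 0 → 1 → 0 with weight 6 and length 2. So λ(A) = 6/2 = 3.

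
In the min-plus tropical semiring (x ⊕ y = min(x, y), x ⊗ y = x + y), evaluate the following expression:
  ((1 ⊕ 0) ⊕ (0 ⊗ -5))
((1 ⊕ 0) ⊕ (0 ⊗ -5)) = -5

Expand innermost to outermost. Recall ⊕ takes the minimum of its arguments and ⊗ takes their sum. Working out the expression ((1 ⊕ 0) ⊕ (0 ⊗ -5)) gives -5.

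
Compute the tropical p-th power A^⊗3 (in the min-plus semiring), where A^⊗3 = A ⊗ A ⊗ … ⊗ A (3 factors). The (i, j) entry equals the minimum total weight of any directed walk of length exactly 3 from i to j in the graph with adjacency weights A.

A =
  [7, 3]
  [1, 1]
A^⊗3 =
  [5, 5]
  [3, 3]

Each entry (A^⊗3)_ij equals the minimum over all length-3 walks i = v_0 → v_1 → … → v_3 = j of Σ_t A[v_t][v_{t+1}]. For example, for (i, j) = (0, 1) we minimise over 4 possible intermediate vertex sequences; the minimum is 5, attained along the walk 0 → 1 → 1 → 1.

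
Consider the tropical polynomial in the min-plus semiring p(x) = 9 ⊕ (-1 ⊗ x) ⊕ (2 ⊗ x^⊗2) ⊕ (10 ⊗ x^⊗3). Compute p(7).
p(7) = 6

A tropical monomial a ⊗ x^⊗i evaluates to a + i · x. Evaluating each term at x = 7:
  Term 0 contributes 9 + 0 · 7 = 9
  Term 1 contributes -1 + 1 · 7 = 6
  Term 2 contributes 2 + 2 · 7 = 16
  Term 3 contributes 10 + 3 · 7 = 31
p(7) = ⊕ of these = min[9, 6, 16, 31] = 6.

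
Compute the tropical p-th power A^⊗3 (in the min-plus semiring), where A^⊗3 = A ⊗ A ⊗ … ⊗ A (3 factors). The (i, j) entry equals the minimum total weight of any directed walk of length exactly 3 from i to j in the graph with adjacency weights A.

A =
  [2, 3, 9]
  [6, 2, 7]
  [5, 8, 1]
A^⊗3 =
  [6, 7, 11]
  [10, 6, 9]
  [7, 9, 3]

Each entry (A^⊗3)_ij equals the minimum over all length-3 walks i = v_0 → v_1 → … → v_3 = j of Σ_t A[v_t][v_{t+1}]. For example, for (i, j) = (0, 2) we minimise over 9 possible intermediate vertex sequences; the minimum is 11, attained along the walk 0 → 1 → 2 → 2.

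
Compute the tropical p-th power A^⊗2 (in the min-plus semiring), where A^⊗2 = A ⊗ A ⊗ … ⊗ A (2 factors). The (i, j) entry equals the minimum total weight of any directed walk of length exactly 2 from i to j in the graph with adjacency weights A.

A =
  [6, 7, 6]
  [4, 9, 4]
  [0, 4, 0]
A^⊗2 =
  [6, 10, 6]
  [4, 8, 4]
  [0, 4, 0]

Each entry (A^⊗2)_ij equals the minimum over all length-2 walks i = v_0 → v_1 → … → v_2 = j of Σ_t A[v_t][v_{t+1}]. For example, for (i, j) = (0, 2) we minimise over 3 possible intermediate vertex sequences; the minimum is 6, attained along the walk 0 → 2 → 2.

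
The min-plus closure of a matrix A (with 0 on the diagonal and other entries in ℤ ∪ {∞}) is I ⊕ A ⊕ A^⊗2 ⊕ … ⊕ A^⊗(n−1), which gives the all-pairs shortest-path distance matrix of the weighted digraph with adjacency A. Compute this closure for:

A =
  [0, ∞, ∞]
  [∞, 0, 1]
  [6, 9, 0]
Closure =
  [0, ∞, ∞]
  [7, 0, 1]
  [6, 9, 0]

This is the Floyd-Warshall all-pairs shortest-path computation. For each intermediate vertex k = 0, 1, …, 2, update dist[i][j] ← min(dist[i][j], dist[i][k] + dist[k][j]). The final matrix gives, for each (i, j), the minimum total weight of any directed path from i to j (possibly empty when i = j).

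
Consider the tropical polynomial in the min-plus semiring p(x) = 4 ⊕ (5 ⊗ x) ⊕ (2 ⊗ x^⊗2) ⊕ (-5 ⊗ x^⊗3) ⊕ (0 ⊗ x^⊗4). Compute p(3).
p(3) = 4

A tropical monomial a ⊗ x^⊗i evaluates to a + i · x. Evaluating each term at x = 3:
  Term 0 contributes 4 + 0 · 3 = 4
  Term 1 contributes 5 + 1 · 3 = 8
  Term 2 contributes 2 + 2 · 3 = 8
  Term 3 contributes -5 + 3 · 3 = 4
  Term 4 contributes 0 + 4 · 3 = 12
p(3) = ⊕ of these = min[4, 8, 8, 4, 12] = 4.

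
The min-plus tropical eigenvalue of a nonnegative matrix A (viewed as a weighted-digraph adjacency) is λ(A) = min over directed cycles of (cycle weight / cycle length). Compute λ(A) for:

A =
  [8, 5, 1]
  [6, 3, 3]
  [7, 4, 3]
λ(A) = 3

Enumerate directed cycles and compute their means (weight / length). Sample:
  cycle 0 → 0: weight = 8, length = 1, mean = 8/1 ≈ 8.000
  cycle 1 → 1: weight = 3, length = 1, mean = 3/1 ≈ 3.000
  cycle 2 → 2: weight = 3, length = 1, mean = 3/1 ≈ 3.000
  cycle 0 → 1 → 0: weight = 11, length = 2, mean = 11/2 ≈ 5.500
  cycle 0 → 2 → 0: weight = 8, length = 2, mean = 8/2 ≈ 4.000
  cycle 1 → 0 → 1: weight = 11, length = 2, mean = 11/2 ≈ 5.500
Minimum mean = 3.000, attained e.g. along the cycle 1 → 1 with weight 3 and length 1. So λ(A) = 3/1 = 3.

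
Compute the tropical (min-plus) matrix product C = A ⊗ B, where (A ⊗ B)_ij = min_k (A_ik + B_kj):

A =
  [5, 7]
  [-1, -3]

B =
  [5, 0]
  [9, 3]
A ⊗ B =
  [10, 5]
  [4, -1]

Apply the min-plus product entry-by-entry:
  C[0][0] = min over k of (A[0][0] + B[0][0] = 5 + 5 = 10, A[0][1] + B[1][0] = 7 + 9 = 16) = 10 (attained at k = 0)
  C[0][1] = min over k of (A[0][0] + B[0][1] = 5 + 0 = 5, A[0][1] + B[1][1] = 7 + 3 = 10) = 5 (attained at k = 0)
  C[1][0] = min over k of (A[1][0] + B[0][0] = -1 + 5 = 4, A[1][1] + B[1][0] = -3 + 9 = 6) = 4 (attained at k = 0)
  C[1][1] = min over k of (A[1][0] + B[0][1] = -1 + 0 = -1, A[1][1] + B[1][1] = -3 + 3 = 0) = -1 (attained at k = 0)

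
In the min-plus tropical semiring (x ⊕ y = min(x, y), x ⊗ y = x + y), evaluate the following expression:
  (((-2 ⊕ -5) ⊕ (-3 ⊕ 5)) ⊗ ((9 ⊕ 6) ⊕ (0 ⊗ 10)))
(((-2 ⊕ -5) ⊕ (-3 ⊕ 5)) ⊗ ((9 ⊕ 6) ⊕ (0 ⊗ 10))) = 1

Expand innermost to outermost. Recall ⊕ takes the minimum of its arguments and ⊗ takes their sum. Working out the expression (((-2 ⊕ -5) ⊕ (-3 ⊕ 5)) ⊗ ((9 ⊕ 6) ⊕ (0 ⊗ 10))) gives 1.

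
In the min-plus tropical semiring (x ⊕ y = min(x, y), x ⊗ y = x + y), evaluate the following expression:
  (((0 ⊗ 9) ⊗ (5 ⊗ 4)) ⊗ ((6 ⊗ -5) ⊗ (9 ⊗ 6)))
(((0 ⊗ 9) ⊗ (5 ⊗ 4)) ⊗ ((6 ⊗ -5) ⊗ (9 ⊗ 6))) = 34

Expand innermost to outermost. Recall ⊕ takes the minimum of its arguments and ⊗ takes their sum. Working out the expression (((0 ⊗ 9) ⊗ (5 ⊗ 4)) ⊗ ((6 ⊗ -5) ⊗ (9 ⊗ 6))) gives 34.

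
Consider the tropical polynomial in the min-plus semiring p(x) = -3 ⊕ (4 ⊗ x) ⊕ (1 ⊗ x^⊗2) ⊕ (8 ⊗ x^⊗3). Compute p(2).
p(2) = -3

A tropical monomial a ⊗ x^⊗i evaluates to a + i · x. Evaluating each term at x = 2:
  Term 0 contributes -3 + 0 · 2 = -3
  Term 1 contributes 4 + 1 · 2 = 6
  Term 2 contributes 1 + 2 · 2 = 5
  Term 3 contributes 8 + 3 · 2 = 14
p(2) = ⊕ of these = min[-3, 6, 5, 14] = -3.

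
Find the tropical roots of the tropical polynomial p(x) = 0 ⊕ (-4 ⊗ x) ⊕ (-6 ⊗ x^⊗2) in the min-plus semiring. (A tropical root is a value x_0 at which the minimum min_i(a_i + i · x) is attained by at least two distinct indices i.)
Roots: {2, 4}

Each tropical root is a break point of the lower envelope of the lines y = a_i + i · x (there are 3 lines, with slopes 0, 1, ..., 2). Only the lines that attain the minimum somewhere contribute to roots; other lines are dominated. Here the surviving (envelope) indices are i = 2, i = 1, i = 0.
Intersections between consecutive envelope lines give the roots: for adjacent envelope indices i < j the intersection is x = (a_i − a_j) / (j − i). Reading off the sorted break points: {2, 4}.
Verification: at each break x_0, at least two indices attain the minimum of min_i(a_i + i · x_0).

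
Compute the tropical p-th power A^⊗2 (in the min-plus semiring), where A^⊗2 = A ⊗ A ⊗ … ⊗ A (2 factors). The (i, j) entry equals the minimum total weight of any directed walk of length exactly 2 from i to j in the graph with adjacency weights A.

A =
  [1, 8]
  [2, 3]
A^⊗2 =
  [2, 9]
  [3, 6]

Each entry (A^⊗2)_ij equals the minimum over all length-2 walks i = v_0 → v_1 → … → v_2 = j of Σ_t A[v_t][v_{t+1}]. For example, for (i, j) = (0, 1) we minimise over 2 possible intermediate vertex sequences; the minimum is 9, attained along the walk 0 → 0 → 1.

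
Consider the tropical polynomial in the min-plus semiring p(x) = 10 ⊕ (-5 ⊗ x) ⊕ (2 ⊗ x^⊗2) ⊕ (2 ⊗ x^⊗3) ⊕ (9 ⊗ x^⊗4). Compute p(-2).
p(-2) = -7

A tropical monomial a ⊗ x^⊗i evaluates to a + i · x. Evaluating each term at x = -2:
  Term 0 contributes 10 + 0 · -2 = 10
  Term 1 contributes -5 + 1 · -2 = -7
  Term 2 contributes 2 + 2 · -2 = -2
  Term 3 contributes 2 + 3 · -2 = -4
  Term 4 contributes 9 + 4 · -2 = 1
p(-2) = ⊕ of these = min[10, -7, -2, -4, 1] = -7.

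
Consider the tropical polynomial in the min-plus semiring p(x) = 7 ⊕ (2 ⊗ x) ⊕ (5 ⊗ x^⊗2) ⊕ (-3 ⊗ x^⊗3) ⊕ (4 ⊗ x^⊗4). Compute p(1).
p(1) = 0

A tropical monomial a ⊗ x^⊗i evaluates to a + i · x. Evaluating each term at x = 1:
  Term 0 contributes 7 + 0 · 1 = 7
  Term 1 contributes 2 + 1 · 1 = 3
  Term 2 contributes 5 + 2 · 1 = 7
  Term 3 contributes -3 + 3 · 1 = 0
  Term 4 contributes 4 + 4 · 1 = 8
p(1) = ⊕ of these = min[7, 3, 7, 0, 8] = 0.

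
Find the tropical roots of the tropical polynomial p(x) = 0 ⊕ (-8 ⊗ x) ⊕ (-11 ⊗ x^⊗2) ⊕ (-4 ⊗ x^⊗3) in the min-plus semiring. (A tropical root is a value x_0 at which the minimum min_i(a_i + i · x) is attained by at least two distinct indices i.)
Roots: {-7, 3, 8}

Each tropical root is a break point of the lower envelope of the lines y = a_i + i · x (there are 4 lines, with slopes 0, 1, ..., 3). Only the lines that attain the minimum somewhere contribute to roots; other lines are dominated. Here the surviving (envelope) indices are i = 3, i = 2, i = 1, i = 0.
Intersections between consecutive envelope lines give the roots: for adjacent envelope indices i < j the intersection is x = (a_i − a_j) / (j − i). Reading off the sorted break points: {-7, 3, 8}.
Verification: at each break x_0, at least two indices attain the minimum of min_i(a_i + i · x_0).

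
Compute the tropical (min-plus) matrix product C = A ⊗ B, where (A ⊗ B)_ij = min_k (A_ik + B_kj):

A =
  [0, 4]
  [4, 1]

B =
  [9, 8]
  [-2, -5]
A ⊗ B =
  [2, -1]
  [-1, -4]

Apply the min-plus product entry-by-entry:
  C[0][0] = min over k of (A[0][0] + B[0][0] = 0 + 9 = 9, A[0][1] + B[1][0] = 4 + -2 = 2) = 2 (attained at k = 1)
  C[0][1] = min over k of (A[0][0] + B[0][1] = 0 + 8 = 8, A[0][1] + B[1][1] = 4 + -5 = -1) = -1 (attained at k = 1)
  C[1][0] = min over k of (A[1][0] + B[0][0] = 4 + 9 = 13, A[1][1] + B[1][0] = 1 + -2 = -1) = -1 (attained at k = 1)
  C[1][1] = min over k of (A[1][0] + B[0][1] = 4 + 8 = 12, A[1][1] + B[1][1] = 1 + -5 = -4) = -4 (attained at k = 1)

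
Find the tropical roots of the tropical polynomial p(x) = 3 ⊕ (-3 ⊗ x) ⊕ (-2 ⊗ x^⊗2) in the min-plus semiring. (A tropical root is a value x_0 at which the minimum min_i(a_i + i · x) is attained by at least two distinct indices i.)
Roots: {-1, 6}

Each tropical root is a break point of the lower envelope of the lines y = a_i + i · x (there are 3 lines, with slopes 0, 1, ..., 2). Only the lines that attain the minimum somewhere contribute to roots; other lines are dominated. Here the surviving (envelope) indices are i = 2, i = 1, i = 0.
Intersections between consecutive envelope lines give the roots: for adjacent envelope indices i < j the intersection is x = (a_i − a_j) / (j − i). Reading off the sorted break points: {-1, 6}.
Verification: at each break x_0, at least two indices attain the minimum of min_i(a_i + i · x_0).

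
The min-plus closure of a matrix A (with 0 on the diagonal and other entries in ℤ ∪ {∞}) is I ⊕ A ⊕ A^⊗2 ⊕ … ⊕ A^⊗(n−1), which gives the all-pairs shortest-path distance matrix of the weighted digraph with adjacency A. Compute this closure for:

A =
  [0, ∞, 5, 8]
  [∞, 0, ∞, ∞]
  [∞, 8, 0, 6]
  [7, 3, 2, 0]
Closure =
  [0, 11, 5, 8]
  [∞, 0, ∞, ∞]
  [13, 8, 0, 6]
  [7, 3, 2, 0]

This is the Floyd-Warshall all-pairs shortest-path computation. For each intermediate vertex k = 0, 1, …, 3, update dist[i][j] ← min(dist[i][j], dist[i][k] + dist[k][j]). The final matrix gives, for each (i, j), the minimum total weight of any directed path from i to j (possibly empty when i = j).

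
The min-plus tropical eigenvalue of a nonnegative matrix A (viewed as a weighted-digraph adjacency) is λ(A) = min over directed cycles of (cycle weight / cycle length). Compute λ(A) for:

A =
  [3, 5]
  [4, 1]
λ(A) = 1

Enumerate directed cycles and compute their means (weight / length). Sample:
  cycle 0 → 0: weight = 3, length = 1, mean = 3/1 ≈ 3.000
  cycle 1 → 1: weight = 1, length = 1, mean = 1/1 ≈ 1.000
  cycle 0 → 1 → 0: weight = 9, length = 2, mean = 9/2 ≈ 4.500
  cycle 1 → 0 → 1: weight = 9, length = 2, mean = 9/2 ≈ 4.500
Minimum mean = 1.000, attained e.g. along the cycle 1 → 1 with weight 1 and length 1. So λ(A) = 1/1 = 1.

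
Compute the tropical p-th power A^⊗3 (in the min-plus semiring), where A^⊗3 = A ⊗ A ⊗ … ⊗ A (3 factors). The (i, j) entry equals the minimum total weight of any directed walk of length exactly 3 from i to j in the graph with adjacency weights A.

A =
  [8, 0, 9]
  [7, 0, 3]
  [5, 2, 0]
A^⊗3 =
  [7, 0, 3]
  [7, 0, 3]
  [5, 2, 0]

Each entry (A^⊗3)_ij equals the minimum over all length-3 walks i = v_0 → v_1 → … → v_3 = j of Σ_t A[v_t][v_{t+1}]. For example, for (i, j) = (0, 2) we minimise over 9 possible intermediate vertex sequences; the minimum is 3, attained along the walk 0 → 1 → 1 → 2.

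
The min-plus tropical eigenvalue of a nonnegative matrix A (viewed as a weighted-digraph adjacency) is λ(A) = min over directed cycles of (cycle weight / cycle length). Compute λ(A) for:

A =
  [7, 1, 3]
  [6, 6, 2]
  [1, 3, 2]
λ(A) = 4/3

Enumerate directed cycles and compute their means (weight / length). Sample:
  cycle 0 → 0: weight = 7, length = 1, mean = 7/1 ≈ 7.000
  cycle 1 → 1: weight = 6, length = 1, mean = 6/1 ≈ 6.000
  cycle 2 → 2: weight = 2, length = 1, mean = 2/1 ≈ 2.000
  cycle 0 → 1 → 0: weight = 7, length = 2, mean = 7/2 ≈ 3.500
  cycle 0 → 2 → 0: weight = 4, length = 2, mean = 4/2 ≈ 2.000
  cycle 1 → 0 → 1: weight = 7, length = 2, mean = 7/2 ≈ 3.500
Minimum mean = 1.333, attained e.g. along the cycle 0 → 1 → 2 → 0 with weight 4 and length 3. So λ(A) = 4/3 = 4/3.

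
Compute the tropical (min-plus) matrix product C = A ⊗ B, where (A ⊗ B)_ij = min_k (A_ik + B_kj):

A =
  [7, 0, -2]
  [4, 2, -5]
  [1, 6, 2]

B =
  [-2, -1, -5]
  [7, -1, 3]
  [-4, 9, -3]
A ⊗ B =
  [-6, -1, -5]
  [-9, 1, -8]
  [-2, 0, -4]

Apply the min-plus product entry-by-entry:
  C[0][0] = min over k of (A[0][0] + B[0][0] = 7 + -2 = 5, A[0][1] + B[1][0] = 0 + 7 = 7, A[0][2] + B[2][0] = -2 + -4 = -6) = -6 (attained at k = 2)
  C[0][1] = min over k of (A[0][0] + B[0][1] = 7 + -1 = 6, A[0][1] + B[1][1] = 0 + -1 = -1, A[0][2] + B[2][1] = -2 + 9 = 7) = -1 (attained at k = 1)
  C[0][2] = min over k of (A[0][0] + B[0][2] = 7 + -5 = 2, A[0][1] + B[1][2] = 0 + 3 = 3, A[0][2] + B[2][2] = -2 + -3 = -5) = -5 (attained at k = 2)
  C[1][0] = min over k of (A[1][0] + B[0][0] = 4 + -2 = 2, A[1][1] + B[1][0] = 2 + 7 = 9, A[1][2] + B[2][0] = -5 + -4 = -9) = -9 (attained at k = 2)
  C[1][1] = min over k of (A[1][0] + B[0][1] = 4 + -1 = 3, A[1][1] + B[1][1] = 2 + -1 = 1, A[1][2] + B[2][1] = -5 + 9 = 4) = 1 (attained at k = 1)
  C[1][2] = min over k of (A[1][0] + B[0][2] = 4 + -5 = -1, A[1][1] + B[1][2] = 2 + 3 = 5, A[1][2] + B[2][2] = -5 + -3 = -8) = -8 (attained at k = 2)
  C[2][0] = min over k of (A[2][0] + B[0][0] = 1 + -2 = -1, A[2][1] + B[1][0] = 6 + 7 = 13, A[2][2] + B[2][0] = 2 + -4 = -2) = -2 (attained at k = 2)
  C[2][1] = min over k of (A[2][0] + B[0][1] = 1 + -1 = 0, A[2][1] + B[1][1] = 6 + -1 = 5, A[2][2] + B[2][1] = 2 + 9 = 11) = 0 (attained at k = 0)
  C[2][2] = min over k of (A[2][0] + B[0][2] = 1 + -5 = -4, A[2][1] + B[1][2] = 6 + 3 = 9, A[2][2] + B[2][2] = 2 + -3 = -1) = -4 (attained at k = 0)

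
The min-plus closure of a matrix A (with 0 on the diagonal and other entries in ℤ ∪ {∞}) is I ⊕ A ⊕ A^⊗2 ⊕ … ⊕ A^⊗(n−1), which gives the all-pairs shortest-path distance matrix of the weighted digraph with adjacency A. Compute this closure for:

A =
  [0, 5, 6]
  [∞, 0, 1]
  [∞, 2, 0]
Closure =
  [0, 5, 6]
  [∞, 0, 1]
  [∞, 2, 0]

This is the Floyd-Warshall all-pairs shortest-path computation. For each intermediate vertex k = 0, 1, …, 2, update dist[i][j] ← min(dist[i][j], dist[i][k] + dist[k][j]). The final matrix gives, for each (i, j), the minimum total weight of any directed path from i to j (possibly empty when i = j).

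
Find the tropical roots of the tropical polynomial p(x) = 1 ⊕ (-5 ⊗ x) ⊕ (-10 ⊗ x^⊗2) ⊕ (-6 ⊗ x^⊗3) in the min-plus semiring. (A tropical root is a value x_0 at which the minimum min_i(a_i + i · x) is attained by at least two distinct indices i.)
Roots: {-4, 5, 6}

Each tropical root is a break point of the lower envelope of the lines y = a_i + i · x (there are 4 lines, with slopes 0, 1, ..., 3). Only the lines that attain the minimum somewhere contribute to roots; other lines are dominated. Here the surviving (envelope) indices are i = 3, i = 2, i = 1, i = 0.
Intersections between consecutive envelope lines give the roots: for adjacent envelope indices i < j the intersection is x = (a_i − a_j) / (j − i). Reading off the sorted break points: {-4, 5, 6}.
Verification: at each break x_0, at least two indices attain the minimum of min_i(a_i + i · x_0).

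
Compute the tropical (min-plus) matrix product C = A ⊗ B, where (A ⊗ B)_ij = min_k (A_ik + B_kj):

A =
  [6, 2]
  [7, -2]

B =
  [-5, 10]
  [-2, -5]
A ⊗ B =
  [0, -3]
  [-4, -7]

Apply the min-plus product entry-by-entry:
  C[0][0] = min over k of (A[0][0] + B[0][0] = 6 + -5 = 1, A[0][1] + B[1][0] = 2 + -2 = 0) = 0 (attained at k = 1)
  C[0][1] = min over k of (A[0][0] + B[0][1] = 6 + 10 = 16, A[0][1] + B[1][1] = 2 + -5 = -3) = -3 (attained at k = 1)
  C[1][0] = min over k of (A[1][0] + B[0][0] = 7 + -5 = 2, A[1][1] + B[1][0] = -2 + -2 = -4) = -4 (attained at k = 1)
  C[1][1] = min over k of (A[1][0] + B[0][1] = 7 + 10 = 17, A[1][1] + B[1][1] = -2 + -5 = -7) = -7 (attained at k = 1)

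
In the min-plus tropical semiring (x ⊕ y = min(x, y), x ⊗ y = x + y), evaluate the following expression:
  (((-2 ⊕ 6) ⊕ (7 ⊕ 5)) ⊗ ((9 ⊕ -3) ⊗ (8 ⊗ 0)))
(((-2 ⊕ 6) ⊕ (7 ⊕ 5)) ⊗ ((9 ⊕ -3) ⊗ (8 ⊗ 0))) = 3

Expand innermost to outermost. Recall ⊕ takes the minimum of its arguments and ⊗ takes their sum. Working out the expression (((-2 ⊕ 6) ⊕ (7 ⊕ 5)) ⊗ ((9 ⊕ -3) ⊗ (8 ⊗ 0))) gives 3.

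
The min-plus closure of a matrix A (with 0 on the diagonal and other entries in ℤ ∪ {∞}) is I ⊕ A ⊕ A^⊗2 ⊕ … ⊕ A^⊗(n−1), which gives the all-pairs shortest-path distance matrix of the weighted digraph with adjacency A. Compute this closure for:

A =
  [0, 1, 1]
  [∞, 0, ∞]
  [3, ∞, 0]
Closure =
  [0, 1, 1]
  [∞, 0, ∞]
  [3, 4, 0]

This is the Floyd-Warshall all-pairs shortest-path computation. For each intermediate vertex k = 0, 1, …, 2, update dist[i][j] ← min(dist[i][j], dist[i][k] + dist[k][j]). The final matrix gives, for each (i, j), the minimum total weight of any directed path from i to j (possibly empty when i = j).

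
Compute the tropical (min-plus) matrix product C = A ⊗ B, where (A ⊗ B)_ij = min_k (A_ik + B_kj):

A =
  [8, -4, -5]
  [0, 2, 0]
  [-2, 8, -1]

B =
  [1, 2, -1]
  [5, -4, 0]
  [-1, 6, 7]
A ⊗ B =
  [-6, -8, -4]
  [-1, -2, -1]
  [-2, 0, -3]

Apply the min-plus product entry-by-entry:
  C[0][0] = min over k of (A[0][0] + B[0][0] = 8 + 1 = 9, A[0][1] + B[1][0] = -4 + 5 = 1, A[0][2] + B[2][0] = -5 + -1 = -6) = -6 (attained at k = 2)
  C[0][1] = min over k of (A[0][0] + B[0][1] = 8 + 2 = 10, A[0][1] + B[1][1] = -4 + -4 = -8, A[0][2] + B[2][1] = -5 + 6 = 1) = -8 (attained at k = 1)
  C[0][2] = min over k of (A[0][0] + B[0][2] = 8 + -1 = 7, A[0][1] + B[1][2] = -4 + 0 = -4, A[0][2] + B[2][2] = -5 + 7 = 2) = -4 (attained at k = 1)
  C[1][0] = min over k of (A[1][0] + B[0][0] = 0 + 1 = 1, A[1][1] + B[1][0] = 2 + 5 = 7, A[1][2] + B[2][0] = 0 + -1 = -1) = -1 (attained at k = 2)
  C[1][1] = min over k of (A[1][0] + B[0][1] = 0 + 2 = 2, A[1][1] + B[1][1] = 2 + -4 = -2, A[1][2] + B[2][1] = 0 + 6 = 6) = -2 (attained at k = 1)
  C[1][2] = min over k of (A[1][0] + B[0][2] = 0 + -1 = -1, A[1][1] + B[1][2] = 2 + 0 = 2, A[1][2] + B[2][2] = 0 + 7 = 7) = -1 (attained at k = 0)
  C[2][0] = min over k of (A[2][0] + B[0][0] = -2 + 1 = -1, A[2][1] + B[1][0] = 8 + 5 = 13, A[2][2] + B[2][0] = -1 + -1 = -2) = -2 (attained at k = 2)
  C[2][1] = min over k of (A[2][0] + B[0][1] = -2 + 2 = 0, A[2][1] + B[1][1] = 8 + -4 = 4, A[2][2] + B[2][1] = -1 + 6 = 5) = 0 (attained at k = 0)
  C[2][2] = min over k of (A[2][0] + B[0][2] = -2 + -1 = -3, A[2][1] + B[1][2] = 8 + 0 = 8, A[2][2] + B[2][2] = -1 + 7 = 6) = -3 (attained at k = 0)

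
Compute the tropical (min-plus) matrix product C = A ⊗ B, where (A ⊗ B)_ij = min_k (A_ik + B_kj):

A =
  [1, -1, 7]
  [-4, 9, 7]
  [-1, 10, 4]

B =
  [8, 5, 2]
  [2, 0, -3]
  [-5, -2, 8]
A ⊗ B =
  [1, -1, -4]
  [2, 1, -2]
  [-1, 2, 1]

Apply the min-plus product entry-by-entry:
  C[0][0] = min over k of (A[0][0] + B[0][0] = 1 + 8 = 9, A[0][1] + B[1][0] = -1 + 2 = 1, A[0][2] + B[2][0] = 7 + -5 = 2) = 1 (attained at k = 1)
  C[0][1] = min over k of (A[0][0] + B[0][1] = 1 + 5 = 6, A[0][1] + B[1][1] = -1 + 0 = -1, A[0][2] + B[2][1] = 7 + -2 = 5) = -1 (attained at k = 1)
  C[0][2] = min over k of (A[0][0] + B[0][2] = 1 + 2 = 3, A[0][1] + B[1][2] = -1 + -3 = -4, A[0][2] + B[2][2] = 7 + 8 = 15) = -4 (attained at k = 1)
  C[1][0] = min over k of (A[1][0] + B[0][0] = -4 + 8 = 4, A[1][1] + B[1][0] = 9 + 2 = 11, A[1][2] + B[2][0] = 7 + -5 = 2) = 2 (attained at k = 2)
  C[1][1] = min over k of (A[1][0] + B[0][1] = -4 + 5 = 1, A[1][1] + B[1][1] = 9 + 0 = 9, A[1][2] + B[2][1] = 7 + -2 = 5) = 1 (attained at k = 0)
  C[1][2] = min over k of (A[1][0] + B[0][2] = -4 + 2 = -2, A[1][1] + B[1][2] = 9 + -3 = 6, A[1][2] + B[2][2] = 7 + 8 = 15) = -2 (attained at k = 0)
  C[2][0] = min over k of (A[2][0] + B[0][0] = -1 + 8 = 7, A[2][1] + B[1][0] = 10 + 2 = 12, A[2][2] + B[2][0] = 4 + -5 = -1) = -1 (attained at k = 2)
  C[2][1] = min over k of (A[2][0] + B[0][1] = -1 + 5 = 4, A[2][1] + B[1][1] = 10 + 0 = 10, A[2][2] + B[2][1] = 4 + -2 = 2) = 2 (attained at k = 2)
  C[2][2] = min over k of (A[2][0] + B[0][2] = -1 + 2 = 1, A[2][1] + B[1][2] = 10 + -3 = 7, A[2][2] + B[2][2] = 4 + 8 = 12) = 1 (attained at k = 0)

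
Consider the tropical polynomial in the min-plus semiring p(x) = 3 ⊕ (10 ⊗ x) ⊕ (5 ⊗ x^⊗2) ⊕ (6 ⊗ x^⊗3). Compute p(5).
p(5) = 3

A tropical monomial a ⊗ x^⊗i evaluates to a + i · x. Evaluating each term at x = 5:
  Term 0 contributes 3 + 0 · 5 = 3
  Term 1 contributes 10 + 1 · 5 = 15
  Term 2 contributes 5 + 2 · 5 = 15
  Term 3 contributes 6 + 3 · 5 = 21
p(5) = ⊕ of these = min[3, 15, 15, 21] = 3.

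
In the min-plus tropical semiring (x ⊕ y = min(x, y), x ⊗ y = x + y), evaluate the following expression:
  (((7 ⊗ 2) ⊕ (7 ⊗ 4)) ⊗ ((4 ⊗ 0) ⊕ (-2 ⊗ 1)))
(((7 ⊗ 2) ⊕ (7 ⊗ 4)) ⊗ ((4 ⊗ 0) ⊕ (-2 ⊗ 1))) = 8

Expand innermost to outermost. Recall ⊕ takes the minimum of its arguments and ⊗ takes their sum. Working out the expression (((7 ⊗ 2) ⊕ (7 ⊗ 4)) ⊗ ((4 ⊗ 0) ⊕ (-2 ⊗ 1))) gives 8.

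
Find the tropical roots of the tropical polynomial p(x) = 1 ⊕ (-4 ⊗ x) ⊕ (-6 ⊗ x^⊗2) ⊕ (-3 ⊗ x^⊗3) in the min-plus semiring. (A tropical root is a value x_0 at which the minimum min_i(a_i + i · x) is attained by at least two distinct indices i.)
Roots: {-3, 2, 5}

Each tropical root is a break point of the lower envelope of the lines y = a_i + i · x (there are 4 lines, with slopes 0, 1, ..., 3). Only the lines that attain the minimum somewhere contribute to roots; other lines are dominated. Here the surviving (envelope) indices are i = 3, i = 2, i = 1, i = 0.
Intersections between consecutive envelope lines give the roots: for adjacent envelope indices i < j the intersection is x = (a_i − a_j) / (j − i). Reading off the sorted break points: {-3, 2, 5}.
Verification: at each break x_0, at least two indices attain the minimum of min_i(a_i + i · x_0).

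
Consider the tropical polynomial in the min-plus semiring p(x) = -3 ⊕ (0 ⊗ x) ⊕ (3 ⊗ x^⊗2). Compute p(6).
p(6) = -3

A tropical monomial a ⊗ x^⊗i evaluates to a + i · x. Evaluating each term at x = 6:
  Term 0 contributes -3 + 0 · 6 = -3
  Term 1 contributes 0 + 1 · 6 = 6
  Term 2 contributes 3 + 2 · 6 = 15
p(6) = ⊕ of these = min[-3, 6, 15] = -3.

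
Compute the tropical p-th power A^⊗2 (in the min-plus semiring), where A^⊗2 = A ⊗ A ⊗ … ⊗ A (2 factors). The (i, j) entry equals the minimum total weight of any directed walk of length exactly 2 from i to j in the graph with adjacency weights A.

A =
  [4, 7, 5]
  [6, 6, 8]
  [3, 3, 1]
A^⊗2 =
  [8, 8, 6]
  [10, 11, 9]
  [4, 4, 2]

Each entry (A^⊗2)_ij equals the minimum over all length-2 walks i = v_0 → v_1 → … → v_2 = j of Σ_t A[v_t][v_{t+1}]. For example, for (i, j) = (0, 2) we minimise over 3 possible intermediate vertex sequences; the minimum is 6, attained along the walk 0 → 2 → 2.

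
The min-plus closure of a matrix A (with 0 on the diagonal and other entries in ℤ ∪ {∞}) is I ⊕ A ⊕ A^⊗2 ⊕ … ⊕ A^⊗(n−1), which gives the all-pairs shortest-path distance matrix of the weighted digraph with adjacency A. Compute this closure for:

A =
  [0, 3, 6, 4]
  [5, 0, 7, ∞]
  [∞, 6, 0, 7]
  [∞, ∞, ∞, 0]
Closure =
  [0, 3, 6, 4]
  [5, 0, 7, 9]
  [11, 6, 0, 7]
  [∞, ∞, ∞, 0]

This is the Floyd-Warshall all-pairs shortest-path computation. For each intermediate vertex k = 0, 1, …, 3, update dist[i][j] ← min(dist[i][j], dist[i][k] + dist[k][j]). The final matrix gives, for each (i, j), the minimum total weight of any directed path from i to j (possibly empty when i = j).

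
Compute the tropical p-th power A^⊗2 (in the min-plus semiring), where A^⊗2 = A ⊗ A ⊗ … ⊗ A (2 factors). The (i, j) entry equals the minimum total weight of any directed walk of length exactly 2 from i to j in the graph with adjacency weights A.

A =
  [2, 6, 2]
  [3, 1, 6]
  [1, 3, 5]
A^⊗2 =
  [3, 5, 4]
  [4, 2, 5]
  [3, 4, 3]

Each entry (A^⊗2)_ij equals the minimum over all length-2 walks i = v_0 → v_1 → … → v_2 = j of Σ_t A[v_t][v_{t+1}]. For example, for (i, j) = (0, 2) we minimise over 3 possible intermediate vertex sequences; the minimum is 4, attained along the walk 0 → 0 → 2.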